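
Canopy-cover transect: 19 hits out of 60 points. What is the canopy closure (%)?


Formula: Canopy closure = covered points / total points * 100
Closure = 19 / 60 * 100
Closure = 0.3167 * 100 = 31.7%

31.7


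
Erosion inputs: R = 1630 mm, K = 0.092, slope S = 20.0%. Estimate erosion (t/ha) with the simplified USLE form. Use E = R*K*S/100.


Formula: E = R * K * S / 100  (simplified USLE)
R * K = 1630 * 0.092 = 149.96
E = 149.96 * 20.0 / 100 = 29.99 t/ha

29.99


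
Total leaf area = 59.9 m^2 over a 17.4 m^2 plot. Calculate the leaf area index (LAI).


Formula: LAI = total leaf area / ground area  (dimensionless)
LAI = 59.9 m^2 / 17.4 m^2
LAI = 3.44

3.44


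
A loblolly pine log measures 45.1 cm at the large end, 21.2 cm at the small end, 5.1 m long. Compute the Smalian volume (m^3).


Smalian: V = (A1 + A2)/2 * L,  A = pi*(D/200)^2
A1 = pi*(45.1/200)^2 = 0.159751 m^2
A2 = pi*(21.2/200)^2 = 0.035299 m^2
V = (0.159751+0.035299)/2*5.1 = 0.4974 m^3

0.4974


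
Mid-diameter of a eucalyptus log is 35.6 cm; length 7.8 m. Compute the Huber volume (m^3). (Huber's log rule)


Huber: V = Am * L,  Am = pi*(Dm/200)^2
Am = pi*(35.6/200)^2 = 0.099538 m^2
V = 0.099538*7.8 = 0.7764 m^3

0.7764


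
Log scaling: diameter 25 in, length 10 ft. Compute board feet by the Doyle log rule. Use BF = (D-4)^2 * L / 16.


Doyle: BF = (D - 4)^2 * L / 16
Adjusted diameter = 25 - 4 = 21 in
(D-4)^2 = 21^2 = 441
BF = 441 * 10 / 16 = 276 BF

276


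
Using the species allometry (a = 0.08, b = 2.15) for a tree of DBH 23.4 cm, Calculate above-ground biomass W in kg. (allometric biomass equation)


Formula: W = a * DBH^b  (allometric power law)
DBH^b = 23.4^2.15 = 878.6463
W = 0.08 * 878.6463 = 70.3 kg

70.3


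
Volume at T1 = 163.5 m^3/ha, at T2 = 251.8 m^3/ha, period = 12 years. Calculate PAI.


Formula: PAI = (V_T2 - V_T1) / (T2 - T1)
Volume increment = 251.8 - 163.5 = 88.3 m^3/ha
PAI = 88.3 / 12 = 7.36 m^3/ha/year

7.36


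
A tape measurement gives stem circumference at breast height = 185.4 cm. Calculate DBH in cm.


Formula: DBH = C / pi
DBH = 185.4 / pi
pi = 3.14159...
DBH = 59.0 cm

59.0


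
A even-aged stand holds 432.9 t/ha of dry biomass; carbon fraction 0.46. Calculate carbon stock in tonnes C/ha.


Formula: Carbon Stock = Biomass * Carbon Fraction
C = 432.9 t/ha * 0.46
C = 199.1 t C/ha

199.1


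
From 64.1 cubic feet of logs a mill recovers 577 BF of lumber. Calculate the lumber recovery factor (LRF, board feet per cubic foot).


Formula: LRF = Lumber Output (BF) / Log Input (ft^3)
LRF = 577 BF / 64.1 ft^3
LRF = 9.0 BF/ft^3

9.0


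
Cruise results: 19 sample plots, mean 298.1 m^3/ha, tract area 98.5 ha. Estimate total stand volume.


Formula: Total Volume = Mean Volume per ha * Total Area
Total Volume = 298.1 m^3/ha * 98.5 ha
Total Volume = 29363 m^3

29363


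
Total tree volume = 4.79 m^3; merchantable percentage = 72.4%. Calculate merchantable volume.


Formula: MV = V_total * (merchantable_pct / 100)
Merchantable fraction = 72.4% / 100 = 0.724
MV = 4.79 m^3 * 0.724 = 3.468 m^3

3.468


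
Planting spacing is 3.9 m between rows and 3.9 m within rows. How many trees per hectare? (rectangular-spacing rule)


Formula: TPH = 10000 m^2/ha / (spacing_x * spacing_y)
Area per tree = 3.9 m * 3.9 m = 15.21 m^2
TPH = 10000 / 15.21 = 657 trees/ha

657


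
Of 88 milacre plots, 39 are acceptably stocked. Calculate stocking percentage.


Formula: Stocking % = stocked plots / total plots * 100
Stocking = 39 / 88 * 100
Stocking = 0.4432 * 100 = 44.3%

44.3


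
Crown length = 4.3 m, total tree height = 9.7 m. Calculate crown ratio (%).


Formula: Crown Ratio = (Crown Length / Total Height) * 100
CR = (4.3 m / 9.7 m) * 100
CR = 0.4433 * 100 = 44.3%

44.3


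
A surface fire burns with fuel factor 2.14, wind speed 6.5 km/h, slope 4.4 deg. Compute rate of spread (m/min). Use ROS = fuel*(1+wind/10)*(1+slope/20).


Formula: ROS = fuel * (1 + wind/10) * (1 + slope/20)
Wind factor = 1 + 6.5/10 = 1.65
Slope factor = 1 + 4.4/20 = 1.22
ROS = 2.14 * 1.65 * 1.22 = 4.31 m/min

4.31


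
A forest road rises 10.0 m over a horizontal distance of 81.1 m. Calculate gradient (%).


Formula: Gradient = rise / run * 100
Gradient = 10.0 / 81.1 * 100 = 12.3%

12.3


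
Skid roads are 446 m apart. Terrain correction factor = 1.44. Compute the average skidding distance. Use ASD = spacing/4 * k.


Formula: ASD = (spacing / 4) * correction
Uncorrected distance = spacing / 4 = 446 / 4 = 111.5 m
ASD = 111.5 * 1.44 = 161 m

161


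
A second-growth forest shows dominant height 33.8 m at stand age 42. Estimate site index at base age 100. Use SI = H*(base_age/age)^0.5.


Formula: SI = H_dom * (base_age / age)^0.5
Age ratio = 100 / 42 = 2.38095
sqrt(age_ratio) = 1.54303
SI = 33.8 * 1.54303 = 52.2 m

52.2


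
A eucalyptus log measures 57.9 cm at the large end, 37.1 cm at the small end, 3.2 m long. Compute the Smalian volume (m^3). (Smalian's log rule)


Smalian: V = (A1 + A2)/2 * L,  A = pi*(D/200)^2
A1 = pi*(57.9/200)^2 = 0.263298 m^2
A2 = pi*(37.1/200)^2 = 0.108103 m^2
V = (0.263298+0.108103)/2*3.2 = 0.5942 m^3

0.5942


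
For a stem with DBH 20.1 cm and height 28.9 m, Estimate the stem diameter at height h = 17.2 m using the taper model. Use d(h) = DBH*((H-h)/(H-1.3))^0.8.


Taper: d(h) = DBH * ((H - h) / (H - 1.3))^0.8
Numerator = H - h = 28.9 - 17.2 = 11.7 m
Denominator = H - 1.3 = 28.9 - 1.3 = 27.6 m
Ratio = 11.7 / 27.6 = 0.42391
d = 20.1 * 0.42391^0.8 = 10.1 cm

10.1


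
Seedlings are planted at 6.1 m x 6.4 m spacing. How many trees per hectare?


Formula: TPH = 10000 m^2/ha / (spacing_x * spacing_y)
Area per tree = 6.1 m * 6.4 m = 39.04 m^2
TPH = 10000 / 39.04 = 256 trees/ha

256


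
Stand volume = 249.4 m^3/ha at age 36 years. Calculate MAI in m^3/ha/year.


Formula: MAI = Total Volume / Stand Age
MAI = 249.4 m^3/ha / 36 years
MAI = 6.93 m^3/ha/year

6.93


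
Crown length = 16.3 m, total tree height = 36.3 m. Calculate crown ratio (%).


Formula: Crown Ratio = (Crown Length / Total Height) * 100
CR = (16.3 m / 36.3 m) * 100
CR = 0.449 * 100 = 44.9%

44.9


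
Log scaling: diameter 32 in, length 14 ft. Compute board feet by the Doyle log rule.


Doyle: BF = (D - 4)^2 * L / 16
Adjusted diameter = 32 - 4 = 28 in
(D-4)^2 = 28^2 = 784
BF = 784 * 14 / 16 = 686 BF

686


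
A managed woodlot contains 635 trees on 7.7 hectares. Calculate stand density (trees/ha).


Formula: Stand Density = N_trees / Area_ha
Density = 635 trees / 7.7 ha
Density = 82 trees/ha

82


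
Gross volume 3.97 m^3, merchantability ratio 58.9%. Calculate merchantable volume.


Formula: MV = V_total * (merchantable_pct / 100)
Merchantable fraction = 58.9% / 100 = 0.589
MV = 3.97 m^3 * 0.589 = 2.338 m^3

2.338


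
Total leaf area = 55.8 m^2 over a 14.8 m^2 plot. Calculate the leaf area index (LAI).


Formula: LAI = total leaf area / ground area  (dimensionless)
LAI = 55.8 m^2 / 14.8 m^2
LAI = 3.77

3.77


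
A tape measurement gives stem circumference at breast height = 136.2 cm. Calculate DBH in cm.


Formula: DBH = C / pi
DBH = 136.2 / pi
pi = 3.14159...
DBH = 43.4 cm

43.4


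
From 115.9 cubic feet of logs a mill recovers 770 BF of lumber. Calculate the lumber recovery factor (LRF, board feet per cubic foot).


Formula: LRF = Lumber Output (BF) / Log Input (ft^3)
LRF = 770 BF / 115.9 ft^3
LRF = 6.64 BF/ft^3

6.64


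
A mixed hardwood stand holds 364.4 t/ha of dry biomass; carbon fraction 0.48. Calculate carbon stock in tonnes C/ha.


Formula: Carbon Stock = Biomass * Carbon Fraction
C = 364.4 t/ha * 0.48
C = 174.9 t C/ha

174.9


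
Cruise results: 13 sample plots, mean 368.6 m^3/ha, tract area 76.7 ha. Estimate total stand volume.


Formula: Total Volume = Mean Volume per ha * Total Area
Total Volume = 368.6 m^3/ha * 76.7 ha
Total Volume = 28272 m^3

28272


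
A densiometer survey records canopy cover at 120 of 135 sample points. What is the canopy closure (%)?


Formula: Canopy closure = covered points / total points * 100
Closure = 120 / 135 * 100
Closure = 0.8889 * 100 = 88.9%

88.9


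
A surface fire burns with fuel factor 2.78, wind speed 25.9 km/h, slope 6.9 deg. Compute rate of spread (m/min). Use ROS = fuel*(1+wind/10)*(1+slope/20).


Formula: ROS = fuel * (1 + wind/10) * (1 + slope/20)
Wind factor = 1 + 25.9/10 = 3.59
Slope factor = 1 + 6.9/20 = 1.345
ROS = 2.78 * 3.59 * 1.345 = 13.42 m/min

13.42


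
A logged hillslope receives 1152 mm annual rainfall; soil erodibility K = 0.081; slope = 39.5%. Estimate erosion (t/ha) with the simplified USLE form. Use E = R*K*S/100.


Formula: E = R * K * S / 100  (simplified USLE)
R * K = 1152 * 0.081 = 93.312
E = 93.312 * 39.5 / 100 = 36.86 t/ha

36.86


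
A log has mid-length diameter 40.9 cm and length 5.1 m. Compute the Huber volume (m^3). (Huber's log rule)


Huber: V = Am * L,  Am = pi*(Dm/200)^2
Am = pi*(40.9/200)^2 = 0.131382 m^2
V = 0.131382*5.1 = 0.67 m^3

0.67


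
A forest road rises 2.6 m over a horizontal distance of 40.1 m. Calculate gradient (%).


Formula: Gradient = rise / run * 100
Gradient = 2.6 / 40.1 * 100 = 6.5%

6.5


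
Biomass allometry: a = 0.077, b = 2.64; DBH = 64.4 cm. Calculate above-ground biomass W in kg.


Formula: W = a * DBH^b  (allometric power law)
DBH^b = 64.4^2.64 = 59629.1598
W = 0.077 * 59629.1598 = 4591.4 kg

4591.4


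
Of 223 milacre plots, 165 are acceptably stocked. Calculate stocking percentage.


Formula: Stocking % = stocked plots / total plots * 100
Stocking = 165 / 223 * 100
Stocking = 0.7399 * 100 = 74.0%

74.0


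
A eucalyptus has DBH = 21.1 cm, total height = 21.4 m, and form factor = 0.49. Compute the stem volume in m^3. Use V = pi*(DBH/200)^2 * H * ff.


Formula: V = pi * (DBH/200)^2 * H * ff
Radius = DBH/200 = 21.1/200 = 0.1055 m
Radius^2 = 0.1055^2 = 0.01113025 m^2
V = pi * 0.01113025 * 21.4 * 0.49
V = 0.367 m^3

0.367


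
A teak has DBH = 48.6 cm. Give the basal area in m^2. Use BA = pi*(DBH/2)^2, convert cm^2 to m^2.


Formula: BA = pi * (DBH/2)^2 / 10000  (cm^2 to m^2)
Radius = DBH/2 = 48.6/2 = 24.3 cm
BA = pi * 24.3^2 / 10000
   = 1855.079 cm^2 / 10000
   = 0.1855 m^2

0.1855


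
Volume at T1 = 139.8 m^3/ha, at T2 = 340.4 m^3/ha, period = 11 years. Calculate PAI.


Formula: PAI = (V_T2 - V_T1) / (T2 - T1)
Volume increment = 340.4 - 139.8 = 200.6 m^3/ha
PAI = 200.6 / 11 = 18.24 m^3/ha/year

18.24


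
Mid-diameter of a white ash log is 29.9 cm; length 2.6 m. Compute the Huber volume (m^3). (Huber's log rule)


Huber: V = Am * L,  Am = pi*(Dm/200)^2
Am = pi*(29.9/200)^2 = 0.070215 m^2
V = 0.070215*2.6 = 0.1826 m^3

0.1826


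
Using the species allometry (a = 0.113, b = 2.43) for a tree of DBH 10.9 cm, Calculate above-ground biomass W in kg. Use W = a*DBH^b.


Formula: W = a * DBH^b  (allometric power law)
DBH^b = 10.9^2.43 = 331.8535
W = 0.113 * 331.8535 = 37.5 kg

37.5


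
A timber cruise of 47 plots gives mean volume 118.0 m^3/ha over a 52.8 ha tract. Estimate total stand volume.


Formula: Total Volume = Mean Volume per ha * Total Area
Total Volume = 118.0 m^3/ha * 52.8 ha
Total Volume = 6230 m^3

6230


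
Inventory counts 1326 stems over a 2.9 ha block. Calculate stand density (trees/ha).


Formula: Stand Density = N_trees / Area_ha
Density = 1326 trees / 2.9 ha
Density = 457 trees/ha

457


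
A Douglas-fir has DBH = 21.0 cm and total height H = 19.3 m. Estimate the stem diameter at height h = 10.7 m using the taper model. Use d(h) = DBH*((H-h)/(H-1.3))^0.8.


Taper: d(h) = DBH * ((H - h) / (H - 1.3))^0.8
Numerator = H - h = 19.3 - 10.7 = 8.6 m
Denominator = H - 1.3 = 19.3 - 1.3 = 18.0 m
Ratio = 8.6 / 18.0 = 0.47778
d = 21.0 * 0.47778^0.8 = 11.6 cm

11.6


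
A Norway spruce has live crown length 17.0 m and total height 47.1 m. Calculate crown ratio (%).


Formula: Crown Ratio = (Crown Length / Total Height) * 100
CR = (17.0 m / 47.1 m) * 100
CR = 0.3609 * 100 = 36.1%

36.1


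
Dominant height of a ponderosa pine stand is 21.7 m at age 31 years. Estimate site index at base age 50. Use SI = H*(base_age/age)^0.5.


Formula: SI = H_dom * (base_age / age)^0.5
Age ratio = 50 / 31 = 1.6129
sqrt(age_ratio) = 1.27
SI = 21.7 * 1.27 = 27.6 m

27.6


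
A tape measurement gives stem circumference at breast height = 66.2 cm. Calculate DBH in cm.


Formula: DBH = C / pi
DBH = 66.2 / pi
pi = 3.14159...
DBH = 21.1 cm

21.1


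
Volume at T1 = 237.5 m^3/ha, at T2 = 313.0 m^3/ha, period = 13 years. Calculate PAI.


Formula: PAI = (V_T2 - V_T1) / (T2 - T1)
Volume increment = 313.0 - 237.5 = 75.5 m^3/ha
PAI = 75.5 / 13 = 5.81 m^3/ha/year

5.81


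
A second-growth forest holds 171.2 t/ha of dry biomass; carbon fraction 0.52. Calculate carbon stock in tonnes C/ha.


Formula: Carbon Stock = Biomass * Carbon Fraction
C = 171.2 t/ha * 0.52
C = 89.0 t C/ha

89.0


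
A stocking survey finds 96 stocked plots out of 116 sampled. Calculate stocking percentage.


Formula: Stocking % = stocked plots / total plots * 100
Stocking = 96 / 116 * 100
Stocking = 0.8276 * 100 = 82.8%

82.8


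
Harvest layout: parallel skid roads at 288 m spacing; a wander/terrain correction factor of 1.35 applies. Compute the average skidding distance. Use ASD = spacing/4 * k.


Formula: ASD = (spacing / 4) * correction
Uncorrected distance = spacing / 4 = 288 / 4 = 72 m
ASD = 72 * 1.35 = 97 m

97


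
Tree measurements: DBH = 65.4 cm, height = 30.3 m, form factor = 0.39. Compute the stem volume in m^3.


Formula: V = pi * (DBH/200)^2 * H * ff
Radius = DBH/200 = 65.4/200 = 0.327 m
Radius^2 = 0.327^2 = 0.106929 m^2
V = pi * 0.106929 * 30.3 * 0.39
V = 3.97 m^3

3.97


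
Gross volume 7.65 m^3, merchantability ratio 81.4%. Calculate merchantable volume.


Formula: MV = V_total * (merchantable_pct / 100)
Merchantable fraction = 81.4% / 100 = 0.814
MV = 7.65 m^3 * 0.814 = 6.227 m^3

6.227


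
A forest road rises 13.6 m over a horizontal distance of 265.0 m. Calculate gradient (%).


Formula: Gradient = rise / run * 100
Gradient = 13.6 / 265.0 * 100 = 5.1%

5.1


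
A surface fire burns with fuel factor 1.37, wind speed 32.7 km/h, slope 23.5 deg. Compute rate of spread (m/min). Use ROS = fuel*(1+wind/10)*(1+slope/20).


Formula: ROS = fuel * (1 + wind/10) * (1 + slope/20)
Wind factor = 1 + 32.7/10 = 4.27
Slope factor = 1 + 23.5/20 = 2.175
ROS = 1.37 * 4.27 * 2.175 = 12.72 m/min

12.72


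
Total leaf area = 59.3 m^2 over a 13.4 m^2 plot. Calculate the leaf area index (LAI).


Formula: LAI = total leaf area / ground area  (dimensionless)
LAI = 59.3 m^2 / 13.4 m^2
LAI = 4.43

4.43


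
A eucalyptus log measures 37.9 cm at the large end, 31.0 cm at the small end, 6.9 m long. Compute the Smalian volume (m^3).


Smalian: V = (A1 + A2)/2 * L,  A = pi*(D/200)^2
A1 = pi*(37.9/200)^2 = 0.112815 m^2
A2 = pi*(31.0/200)^2 = 0.075477 m^2
V = (0.112815+0.075477)/2*6.9 = 0.6496 m^3

0.6496


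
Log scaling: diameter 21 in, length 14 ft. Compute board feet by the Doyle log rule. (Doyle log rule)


Doyle: BF = (D - 4)^2 * L / 16
Adjusted diameter = 21 - 4 = 17 in
(D-4)^2 = 17^2 = 289
BF = 289 * 14 / 16 = 253 BF

253


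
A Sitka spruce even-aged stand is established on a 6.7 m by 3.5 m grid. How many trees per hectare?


Formula: TPH = 10000 m^2/ha / (spacing_x * spacing_y)
Area per tree = 6.7 m * 3.5 m = 23.45 m^2
TPH = 10000 / 23.45 = 426 trees/ha

426


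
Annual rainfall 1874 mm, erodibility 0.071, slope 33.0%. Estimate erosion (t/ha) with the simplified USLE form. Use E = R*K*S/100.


Formula: E = R * K * S / 100  (simplified USLE)
R * K = 1874 * 0.071 = 133.054
E = 133.054 * 33.0 / 100 = 43.91 t/ha

43.91


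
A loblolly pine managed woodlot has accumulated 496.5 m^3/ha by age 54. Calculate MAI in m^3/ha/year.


Formula: MAI = Total Volume / Stand Age
MAI = 496.5 m^3/ha / 54 years
MAI = 9.19 m^3/ha/year

9.19


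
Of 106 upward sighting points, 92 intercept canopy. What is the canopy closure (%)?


Formula: Canopy closure = covered points / total points * 100
Closure = 92 / 106 * 100
Closure = 0.8679 * 100 = 86.8%

86.8


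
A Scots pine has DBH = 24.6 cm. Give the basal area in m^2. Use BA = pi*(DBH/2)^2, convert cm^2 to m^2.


Formula: BA = pi * (DBH/2)^2 / 10000  (cm^2 to m^2)
Radius = DBH/2 = 24.6/2 = 12.3 cm
BA = pi * 12.3^2 / 10000
   = 475.2916 cm^2 / 10000
   = 0.0475 m^2

0.0475


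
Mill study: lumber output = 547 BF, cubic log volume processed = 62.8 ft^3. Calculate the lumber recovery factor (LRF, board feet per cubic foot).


Formula: LRF = Lumber Output (BF) / Log Input (ft^3)
LRF = 547 BF / 62.8 ft^3
LRF = 8.71 BF/ft^3

8.71


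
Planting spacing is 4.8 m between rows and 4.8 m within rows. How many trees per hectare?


Formula: TPH = 10000 m^2/ha / (spacing_x * spacing_y)
Area per tree = 4.8 m * 4.8 m = 23.04 m^2
TPH = 10000 / 23.04 = 434 trees/ha

434


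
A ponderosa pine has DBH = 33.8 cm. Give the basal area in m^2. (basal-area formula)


Formula: BA = pi * (DBH/2)^2 / 10000  (cm^2 to m^2)
Radius = DBH/2 = 33.8/2 = 16.9 cm
BA = pi * 16.9^2 / 10000
   = 897.2703 cm^2 / 10000
   = 0.0897 m^2

0.0897


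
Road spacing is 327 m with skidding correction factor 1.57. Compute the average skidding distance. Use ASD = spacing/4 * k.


Formula: ASD = (spacing / 4) * correction
Uncorrected distance = spacing / 4 = 327 / 4 = 81.75 m
ASD = 81.75 * 1.57 = 128 m

128


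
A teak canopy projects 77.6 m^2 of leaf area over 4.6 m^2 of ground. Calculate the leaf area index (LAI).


Formula: LAI = total leaf area / ground area  (dimensionless)
LAI = 77.6 m^2 / 4.6 m^2
LAI = 16.87

16.87


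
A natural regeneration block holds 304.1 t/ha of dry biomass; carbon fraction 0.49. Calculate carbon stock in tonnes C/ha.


Formula: Carbon Stock = Biomass * Carbon Fraction
C = 304.1 t/ha * 0.49
C = 149.0 t C/ha

149.0


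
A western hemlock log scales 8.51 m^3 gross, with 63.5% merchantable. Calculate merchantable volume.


Formula: MV = V_total * (merchantable_pct / 100)
Merchantable fraction = 63.5% / 100 = 0.635
MV = 8.51 m^3 * 0.635 = 5.404 m^3

5.404


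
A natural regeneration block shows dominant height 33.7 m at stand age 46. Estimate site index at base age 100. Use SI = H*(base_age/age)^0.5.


Formula: SI = H_dom * (base_age / age)^0.5
Age ratio = 100 / 46 = 2.17391
sqrt(age_ratio) = 1.47442
SI = 33.7 * 1.47442 = 49.7 m

49.7


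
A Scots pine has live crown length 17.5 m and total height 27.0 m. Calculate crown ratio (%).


Formula: Crown Ratio = (Crown Length / Total Height) * 100
CR = (17.5 m / 27.0 m) * 100
CR = 0.6481 * 100 = 64.8%

64.8


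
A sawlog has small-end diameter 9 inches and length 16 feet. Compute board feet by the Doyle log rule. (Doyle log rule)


Doyle: BF = (D - 4)^2 * L / 16
Adjusted diameter = 9 - 4 = 5 in
(D-4)^2 = 5^2 = 25
BF = 25 * 16 / 16 = 25 BF

25


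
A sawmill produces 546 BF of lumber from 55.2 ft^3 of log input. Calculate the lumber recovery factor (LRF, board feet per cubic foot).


Formula: LRF = Lumber Output (BF) / Log Input (ft^3)
LRF = 546 BF / 55.2 ft^3
LRF = 9.89 BF/ft^3

9.89


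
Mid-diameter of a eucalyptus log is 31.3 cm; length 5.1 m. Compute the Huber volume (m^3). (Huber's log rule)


Huber: V = Am * L,  Am = pi*(Dm/200)^2
Am = pi*(31.3/200)^2 = 0.076945 m^2
V = 0.076945*5.1 = 0.3924 m^3

0.3924


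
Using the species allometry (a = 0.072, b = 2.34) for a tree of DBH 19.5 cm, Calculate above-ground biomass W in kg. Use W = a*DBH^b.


Formula: W = a * DBH^b  (allometric power law)
DBH^b = 19.5^2.34 = 1043.9531
W = 0.072 * 1043.9531 = 75.2 kg

75.2


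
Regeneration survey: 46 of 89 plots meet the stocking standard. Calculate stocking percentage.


Formula: Stocking % = stocked plots / total plots * 100
Stocking = 46 / 89 * 100
Stocking = 0.5169 * 100 = 51.7%

51.7


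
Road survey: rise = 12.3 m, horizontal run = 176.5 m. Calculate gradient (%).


Formula: Gradient = rise / run * 100
Gradient = 12.3 / 176.5 * 100 = 7.0%

7.0


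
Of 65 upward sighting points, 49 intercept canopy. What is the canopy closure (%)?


Formula: Canopy closure = covered points / total points * 100
Closure = 49 / 65 * 100
Closure = 0.7538 * 100 = 75.4%

75.4


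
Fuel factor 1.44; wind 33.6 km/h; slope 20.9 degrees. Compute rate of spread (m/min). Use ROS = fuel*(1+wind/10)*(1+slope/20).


Formula: ROS = fuel * (1 + wind/10) * (1 + slope/20)
Wind factor = 1 + 33.6/10 = 4.36
Slope factor = 1 + 20.9/20 = 2.045
ROS = 1.44 * 4.36 * 2.045 = 12.84 m/min

12.84


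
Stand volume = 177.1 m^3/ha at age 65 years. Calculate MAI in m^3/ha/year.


Formula: MAI = Total Volume / Stand Age
MAI = 177.1 m^3/ha / 65 years
MAI = 2.72 m^3/ha/year

2.72


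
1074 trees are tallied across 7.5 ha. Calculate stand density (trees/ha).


Formula: Stand Density = N_trees / Area_ha
Density = 1074 trees / 7.5 ha
Density = 143 trees/ha

143


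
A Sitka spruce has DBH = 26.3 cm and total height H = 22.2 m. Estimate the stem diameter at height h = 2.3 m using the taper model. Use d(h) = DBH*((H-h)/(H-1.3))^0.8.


Taper: d(h) = DBH * ((H - h) / (H - 1.3))^0.8
Numerator = H - h = 22.2 - 2.3 = 19.9 m
Denominator = H - 1.3 = 22.2 - 1.3 = 20.9 m
Ratio = 19.9 / 20.9 = 0.95215
d = 26.3 * 0.95215^0.8 = 25.3 cm

25.3


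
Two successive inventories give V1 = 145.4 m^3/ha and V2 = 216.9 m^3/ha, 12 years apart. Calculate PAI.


Formula: PAI = (V_T2 - V_T1) / (T2 - T1)
Volume increment = 216.9 - 145.4 = 71.5 m^3/ha
PAI = 71.5 / 12 = 5.96 m^3/ha/year

5.96


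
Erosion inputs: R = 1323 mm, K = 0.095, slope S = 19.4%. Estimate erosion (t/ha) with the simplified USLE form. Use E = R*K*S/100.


Formula: E = R * K * S / 100  (simplified USLE)
R * K = 1323 * 0.095 = 125.685
E = 125.685 * 19.4 / 100 = 24.38 t/ha

24.38


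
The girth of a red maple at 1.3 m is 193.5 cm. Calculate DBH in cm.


Formula: DBH = C / pi
DBH = 193.5 / pi
pi = 3.14159...
DBH = 61.6 cm

61.6


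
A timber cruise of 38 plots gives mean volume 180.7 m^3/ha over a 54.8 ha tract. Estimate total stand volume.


Formula: Total Volume = Mean Volume per ha * Total Area
Total Volume = 180.7 m^3/ha * 54.8 ha
Total Volume = 9902 m^3

9902


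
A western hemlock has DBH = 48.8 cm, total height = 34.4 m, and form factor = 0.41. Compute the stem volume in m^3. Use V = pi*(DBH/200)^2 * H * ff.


Formula: V = pi * (DBH/200)^2 * H * ff
Radius = DBH/200 = 48.8/200 = 0.244 m
Radius^2 = 0.244^2 = 0.059536 m^2
V = pi * 0.059536 * 34.4 * 0.41
V = 2.638 m^3

2.638


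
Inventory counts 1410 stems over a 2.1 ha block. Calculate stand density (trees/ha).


Formula: Stand Density = N_trees / Area_ha
Density = 1410 trees / 2.1 ha
Density = 671 trees/ha

671


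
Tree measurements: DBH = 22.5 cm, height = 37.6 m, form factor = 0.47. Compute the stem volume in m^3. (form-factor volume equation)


Formula: V = pi * (DBH/200)^2 * H * ff
Radius = DBH/200 = 22.5/200 = 0.1125 m
Radius^2 = 0.1125^2 = 0.01265625 m^2
V = pi * 0.01265625 * 37.6 * 0.47
V = 0.703 m^3

0.703


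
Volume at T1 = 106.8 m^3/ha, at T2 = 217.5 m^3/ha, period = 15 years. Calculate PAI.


Formula: PAI = (V_T2 - V_T1) / (T2 - T1)
Volume increment = 217.5 - 106.8 = 110.7 m^3/ha
PAI = 110.7 / 15 = 7.38 m^3/ha/year

7.38


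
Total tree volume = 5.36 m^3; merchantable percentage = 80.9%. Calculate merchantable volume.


Formula: MV = V_total * (merchantable_pct / 100)
Merchantable fraction = 80.9% / 100 = 0.809
MV = 5.36 m^3 * 0.809 = 4.336 m^3

4.336


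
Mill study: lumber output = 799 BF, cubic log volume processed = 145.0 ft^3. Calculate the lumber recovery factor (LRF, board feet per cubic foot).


Formula: LRF = Lumber Output (BF) / Log Input (ft^3)
LRF = 799 BF / 145.0 ft^3
LRF = 5.51 BF/ft^3

5.51


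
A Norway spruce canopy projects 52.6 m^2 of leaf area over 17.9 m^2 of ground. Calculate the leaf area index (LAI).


Formula: LAI = total leaf area / ground area  (dimensionless)
LAI = 52.6 m^2 / 17.9 m^2
LAI = 2.94

2.94


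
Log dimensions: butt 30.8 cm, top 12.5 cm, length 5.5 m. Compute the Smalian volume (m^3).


Smalian: V = (A1 + A2)/2 * L,  A = pi*(D/200)^2
A1 = pi*(30.8/200)^2 = 0.074506 m^2
A2 = pi*(12.5/200)^2 = 0.012272 m^2
V = (0.074506+0.012272)/2*5.5 = 0.2386 m^3

0.2386


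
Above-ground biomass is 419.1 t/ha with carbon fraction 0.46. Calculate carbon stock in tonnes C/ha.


Formula: Carbon Stock = Biomass * Carbon Fraction
C = 419.1 t/ha * 0.46
C = 192.8 t C/ha

192.8


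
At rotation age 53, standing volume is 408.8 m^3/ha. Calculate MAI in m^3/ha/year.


Formula: MAI = Total Volume / Stand Age
MAI = 408.8 m^3/ha / 53 years
MAI = 7.71 m^3/ha/year

7.71


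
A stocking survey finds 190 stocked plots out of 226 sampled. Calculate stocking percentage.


Formula: Stocking % = stocked plots / total plots * 100
Stocking = 190 / 226 * 100
Stocking = 0.8407 * 100 = 84.1%

84.1


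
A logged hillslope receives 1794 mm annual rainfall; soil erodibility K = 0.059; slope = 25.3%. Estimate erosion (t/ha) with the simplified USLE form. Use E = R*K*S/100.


Formula: E = R * K * S / 100  (simplified USLE)
R * K = 1794 * 0.059 = 105.846
E = 105.846 * 25.3 / 100 = 26.78 t/ha

26.78


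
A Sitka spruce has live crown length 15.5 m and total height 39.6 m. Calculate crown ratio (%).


Formula: Crown Ratio = (Crown Length / Total Height) * 100
CR = (15.5 m / 39.6 m) * 100
CR = 0.3914 * 100 = 39.1%

39.1


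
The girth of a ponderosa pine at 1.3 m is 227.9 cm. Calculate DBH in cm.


Formula: DBH = C / pi
DBH = 227.9 / pi
pi = 3.14159...
DBH = 72.5 cm

72.5


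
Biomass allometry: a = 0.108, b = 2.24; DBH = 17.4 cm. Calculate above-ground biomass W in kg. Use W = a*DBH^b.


Formula: W = a * DBH^b  (allometric power law)
DBH^b = 17.4^2.24 = 600.9389
W = 0.108 * 600.9389 = 64.9 kg

64.9


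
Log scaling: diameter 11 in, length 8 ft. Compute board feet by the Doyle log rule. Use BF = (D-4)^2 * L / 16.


Doyle: BF = (D - 4)^2 * L / 16
Adjusted diameter = 11 - 4 = 7 in
(D-4)^2 = 7^2 = 49
BF = 49 * 8 / 16 = 25 BF

25


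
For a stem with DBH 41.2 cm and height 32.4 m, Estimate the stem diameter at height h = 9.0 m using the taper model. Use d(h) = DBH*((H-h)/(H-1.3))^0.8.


Taper: d(h) = DBH * ((H - h) / (H - 1.3))^0.8
Numerator = H - h = 32.4 - 9.0 = 23.4 m
Denominator = H - 1.3 = 32.4 - 1.3 = 31.1 m
Ratio = 23.4 / 31.1 = 0.75241
d = 41.2 * 0.75241^0.8 = 32.8 cm

32.8


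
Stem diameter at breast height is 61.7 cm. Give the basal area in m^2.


Formula: BA = pi * (DBH/2)^2 / 10000  (cm^2 to m^2)
Radius = DBH/2 = 61.7/2 = 30.85 cm
BA = pi * 30.85^2 / 10000
   = 2989.9244 cm^2 / 10000
   = 0.299 m^2

0.299


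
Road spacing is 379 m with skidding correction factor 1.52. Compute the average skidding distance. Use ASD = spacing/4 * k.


Formula: ASD = (spacing / 4) * correction
Uncorrected distance = spacing / 4 = 379 / 4 = 94.75 m
ASD = 94.75 * 1.52 = 144 m

144


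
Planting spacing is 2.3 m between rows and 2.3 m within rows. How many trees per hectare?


Formula: TPH = 10000 m^2/ha / (spacing_x * spacing_y)
Area per tree = 2.3 m * 2.3 m = 5.29 m^2
TPH = 10000 / 5.29 = 1890 trees/ha

1890


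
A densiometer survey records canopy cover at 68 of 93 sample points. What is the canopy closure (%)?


Formula: Canopy closure = covered points / total points * 100
Closure = 68 / 93 * 100
Closure = 0.7312 * 100 = 73.1%

73.1


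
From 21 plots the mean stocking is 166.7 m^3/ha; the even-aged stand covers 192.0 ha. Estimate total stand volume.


Formula: Total Volume = Mean Volume per ha * Total Area
Total Volume = 166.7 m^3/ha * 192.0 ha
Total Volume = 32006 m^3

32006


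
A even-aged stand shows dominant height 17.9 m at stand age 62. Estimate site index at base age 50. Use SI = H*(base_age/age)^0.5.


Formula: SI = H_dom * (base_age / age)^0.5
Age ratio = 50 / 62 = 0.80645
sqrt(age_ratio) = 0.89803
SI = 17.9 * 0.89803 = 16.1 m

16.1


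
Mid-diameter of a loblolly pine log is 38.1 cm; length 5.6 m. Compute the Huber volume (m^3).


Huber: V = Am * L,  Am = pi*(Dm/200)^2
Am = pi*(38.1/200)^2 = 0.114009 m^2
V = 0.114009*5.6 = 0.6385 m^3

0.6385


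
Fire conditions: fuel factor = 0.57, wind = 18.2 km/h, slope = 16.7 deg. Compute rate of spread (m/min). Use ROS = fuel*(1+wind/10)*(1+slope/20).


Formula: ROS = fuel * (1 + wind/10) * (1 + slope/20)
Wind factor = 1 + 18.2/10 = 2.82
Slope factor = 1 + 16.7/20 = 1.835
ROS = 0.57 * 2.82 * 1.835 = 2.95 m/min

2.95


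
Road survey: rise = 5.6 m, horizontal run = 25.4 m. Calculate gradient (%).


Formula: Gradient = rise / run * 100
Gradient = 5.6 / 25.4 * 100 = 22.0%

22.0


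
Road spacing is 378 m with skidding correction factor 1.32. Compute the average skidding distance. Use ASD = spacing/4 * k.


Formula: ASD = (spacing / 4) * correction
Uncorrected distance = spacing / 4 = 378 / 4 = 94.5 m
ASD = 94.5 * 1.32 = 125 m

125


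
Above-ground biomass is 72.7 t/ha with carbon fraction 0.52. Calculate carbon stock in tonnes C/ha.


Formula: Carbon Stock = Biomass * Carbon Fraction
C = 72.7 t/ha * 0.52
C = 37.8 t C/ha

37.8


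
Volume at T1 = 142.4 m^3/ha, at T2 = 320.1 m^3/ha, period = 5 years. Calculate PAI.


Formula: PAI = (V_T2 - V_T1) / (T2 - T1)
Volume increment = 320.1 - 142.4 = 177.7 m^3/ha
PAI = 177.7 / 5 = 35.54 m^3/ha/year

35.54


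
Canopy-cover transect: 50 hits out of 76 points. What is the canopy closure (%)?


Formula: Canopy closure = covered points / total points * 100
Closure = 50 / 76 * 100
Closure = 0.6579 * 100 = 65.8%

65.8


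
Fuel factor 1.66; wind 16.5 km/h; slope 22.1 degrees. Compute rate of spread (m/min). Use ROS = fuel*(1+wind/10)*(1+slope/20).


Formula: ROS = fuel * (1 + wind/10) * (1 + slope/20)
Wind factor = 1 + 16.5/10 = 2.65
Slope factor = 1 + 22.1/20 = 2.105
ROS = 1.66 * 2.65 * 2.105 = 9.26 m/min

9.26


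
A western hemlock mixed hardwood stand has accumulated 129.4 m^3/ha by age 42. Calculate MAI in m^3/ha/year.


Formula: MAI = Total Volume / Stand Age
MAI = 129.4 m^3/ha / 42 years
MAI = 3.08 m^3/ha/year

3.08


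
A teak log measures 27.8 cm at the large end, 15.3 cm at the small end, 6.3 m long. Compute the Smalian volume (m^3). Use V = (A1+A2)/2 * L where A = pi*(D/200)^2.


Smalian: V = (A1 + A2)/2 * L,  A = pi*(D/200)^2
A1 = pi*(27.8/200)^2 = 0.060699 m^2
A2 = pi*(15.3/200)^2 = 0.018385 m^2
V = (0.060699+0.018385)/2*6.3 = 0.2491 m^3

0.2491


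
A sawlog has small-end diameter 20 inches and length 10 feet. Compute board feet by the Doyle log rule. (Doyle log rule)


Doyle: BF = (D - 4)^2 * L / 16
Adjusted diameter = 20 - 4 = 16 in
(D-4)^2 = 16^2 = 256
BF = 256 * 10 / 16 = 160 BF

160


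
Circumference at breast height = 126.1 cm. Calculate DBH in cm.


Formula: DBH = C / pi
DBH = 126.1 / pi
pi = 3.14159...
DBH = 40.1 cm

40.1


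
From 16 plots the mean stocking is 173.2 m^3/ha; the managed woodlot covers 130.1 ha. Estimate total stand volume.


Formula: Total Volume = Mean Volume per ha * Total Area
Total Volume = 173.2 m^3/ha * 130.1 ha
Total Volume = 22533 m^3

22533


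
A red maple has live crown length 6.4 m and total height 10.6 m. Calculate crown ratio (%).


Formula: Crown Ratio = (Crown Length / Total Height) * 100
CR = (6.4 m / 10.6 m) * 100
CR = 0.6038 * 100 = 60.4%

60.4


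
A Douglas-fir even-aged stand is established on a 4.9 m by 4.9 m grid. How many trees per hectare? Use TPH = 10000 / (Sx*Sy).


Formula: TPH = 10000 m^2/ha / (spacing_x * spacing_y)
Area per tree = 4.9 m * 4.9 m = 24.01 m^2
TPH = 10000 / 24.01 = 416 trees/ha

416


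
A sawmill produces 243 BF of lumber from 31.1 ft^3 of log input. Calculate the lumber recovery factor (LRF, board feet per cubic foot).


Formula: LRF = Lumber Output (BF) / Log Input (ft^3)
LRF = 243 BF / 31.1 ft^3
LRF = 7.81 BF/ft^3

7.81


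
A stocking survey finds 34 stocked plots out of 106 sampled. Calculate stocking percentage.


Formula: Stocking % = stocked plots / total plots * 100
Stocking = 34 / 106 * 100
Stocking = 0.3208 * 100 = 32.1%

32.1


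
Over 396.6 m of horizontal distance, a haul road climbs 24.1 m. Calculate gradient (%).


Formula: Gradient = rise / run * 100
Gradient = 24.1 / 396.6 * 100 = 6.1%

6.1


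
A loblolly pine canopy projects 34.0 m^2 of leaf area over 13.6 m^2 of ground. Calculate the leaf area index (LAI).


Formula: LAI = total leaf area / ground area  (dimensionless)
LAI = 34.0 m^2 / 13.6 m^2
LAI = 2.5

2.5


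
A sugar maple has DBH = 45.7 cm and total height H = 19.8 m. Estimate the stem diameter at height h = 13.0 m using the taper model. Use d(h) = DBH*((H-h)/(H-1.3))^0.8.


Taper: d(h) = DBH * ((H - h) / (H - 1.3))^0.8
Numerator = H - h = 19.8 - 13.0 = 6.8 m
Denominator = H - 1.3 = 19.8 - 1.3 = 18.5 m
Ratio = 6.8 / 18.5 = 0.36757
d = 45.7 * 0.36757^0.8 = 20.5 cm

20.5


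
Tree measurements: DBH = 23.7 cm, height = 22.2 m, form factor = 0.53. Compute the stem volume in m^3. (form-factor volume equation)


Formula: V = pi * (DBH/200)^2 * H * ff
Radius = DBH/200 = 23.7/200 = 0.1185 m
Radius^2 = 0.1185^2 = 0.01404225 m^2
V = pi * 0.01404225 * 22.2 * 0.53
V = 0.519 m^3

0.519


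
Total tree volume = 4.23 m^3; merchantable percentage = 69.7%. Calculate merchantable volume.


Formula: MV = V_total * (merchantable_pct / 100)
Merchantable fraction = 69.7% / 100 = 0.697
MV = 4.23 m^3 * 0.697 = 2.948 m^3

2.948


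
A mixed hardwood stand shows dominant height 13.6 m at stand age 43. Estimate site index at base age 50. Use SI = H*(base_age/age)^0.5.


Formula: SI = H_dom * (base_age / age)^0.5
Age ratio = 50 / 43 = 1.16279
sqrt(age_ratio) = 1.07833
SI = 13.6 * 1.07833 = 14.7 m

14.7


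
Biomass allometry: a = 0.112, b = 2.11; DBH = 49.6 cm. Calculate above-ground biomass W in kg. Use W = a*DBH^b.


Formula: W = a * DBH^b  (allometric power law)
DBH^b = 49.6^2.11 = 3779.7784
W = 0.112 * 3779.7784 = 423.3 kg

423.3


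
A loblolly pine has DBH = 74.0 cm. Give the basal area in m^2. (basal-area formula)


Formula: BA = pi * (DBH/2)^2 / 10000  (cm^2 to m^2)
Radius = DBH/2 = 74.0/2 = 37.0 cm
BA = pi * 37.0^2 / 10000
   = 4300.8403 cm^2 / 10000
   = 0.4301 m^2

0.4301


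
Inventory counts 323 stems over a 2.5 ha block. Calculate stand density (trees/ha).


Formula: Stand Density = N_trees / Area_ha
Density = 323 trees / 2.5 ha
Density = 129 trees/ha

129


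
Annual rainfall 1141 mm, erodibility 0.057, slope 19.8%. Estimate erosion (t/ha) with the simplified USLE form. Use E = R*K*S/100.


Formula: E = R * K * S / 100  (simplified USLE)
R * K = 1141 * 0.057 = 65.037
E = 65.037 * 19.8 / 100 = 12.88 t/ha

12.88


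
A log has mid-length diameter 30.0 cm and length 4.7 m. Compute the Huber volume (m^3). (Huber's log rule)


Huber: V = Am * L,  Am = pi*(Dm/200)^2
Am = pi*(30.0/200)^2 = 0.070686 m^2
V = 0.070686*4.7 = 0.3322 m^3

0.3322


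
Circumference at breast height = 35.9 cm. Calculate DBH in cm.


Formula: DBH = C / pi
DBH = 35.9 / pi
pi = 3.14159...
DBH = 11.4 cm

11.4


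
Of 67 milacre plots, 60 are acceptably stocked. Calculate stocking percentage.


Formula: Stocking % = stocked plots / total plots * 100
Stocking = 60 / 67 * 100
Stocking = 0.8955 * 100 = 89.6%

89.6


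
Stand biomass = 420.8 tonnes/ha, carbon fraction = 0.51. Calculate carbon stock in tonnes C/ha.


Formula: Carbon Stock = Biomass * Carbon Fraction
C = 420.8 t/ha * 0.51
C = 214.6 t C/ha

214.6


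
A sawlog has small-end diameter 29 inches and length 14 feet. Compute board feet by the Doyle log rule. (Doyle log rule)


Doyle: BF = (D - 4)^2 * L / 16
Adjusted diameter = 29 - 4 = 25 in
(D-4)^2 = 25^2 = 625
BF = 625 * 14 / 16 = 547 BF

547


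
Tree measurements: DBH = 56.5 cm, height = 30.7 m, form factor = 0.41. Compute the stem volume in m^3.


Formula: V = pi * (DBH/200)^2 * H * ff
Radius = DBH/200 = 56.5/200 = 0.2825 m
Radius^2 = 0.2825^2 = 0.07980625 m^2
V = pi * 0.07980625 * 30.7 * 0.41
V = 3.156 m^3

3.156


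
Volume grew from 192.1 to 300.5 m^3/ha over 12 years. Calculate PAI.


Formula: PAI = (V_T2 - V_T1) / (T2 - T1)
Volume increment = 300.5 - 192.1 = 108.4 m^3/ha
PAI = 108.4 / 12 = 9.03 m^3/ha/year

9.03


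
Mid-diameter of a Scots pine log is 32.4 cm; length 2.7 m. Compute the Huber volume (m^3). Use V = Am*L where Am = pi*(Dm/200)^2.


Huber: V = Am * L,  Am = pi*(Dm/200)^2
Am = pi*(32.4/200)^2 = 0.082448 m^2
V = 0.082448*2.7 = 0.2226 m^3

0.2226


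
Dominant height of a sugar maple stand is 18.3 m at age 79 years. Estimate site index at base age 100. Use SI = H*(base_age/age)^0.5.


Formula: SI = H_dom * (base_age / age)^0.5
Age ratio = 100 / 79 = 1.26582
sqrt(age_ratio) = 1.12509
SI = 18.3 * 1.12509 = 20.6 m

20.6


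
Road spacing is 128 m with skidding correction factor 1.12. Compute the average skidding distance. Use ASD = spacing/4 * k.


Formula: ASD = (spacing / 4) * correction
Uncorrected distance = spacing / 4 = 128 / 4 = 32 m
ASD = 32 * 1.12 = 36 m

36


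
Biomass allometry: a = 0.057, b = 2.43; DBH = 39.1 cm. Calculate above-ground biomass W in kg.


Formula: W = a * DBH^b  (allometric power law)
DBH^b = 39.1^2.43 = 7395.8743
W = 0.057 * 7395.8743 = 421.6 kg

421.6


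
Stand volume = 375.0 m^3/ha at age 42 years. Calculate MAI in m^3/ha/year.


Formula: MAI = Total Volume / Stand Age
MAI = 375.0 m^3/ha / 42 years
MAI = 8.93 m^3/ha/year

8.93


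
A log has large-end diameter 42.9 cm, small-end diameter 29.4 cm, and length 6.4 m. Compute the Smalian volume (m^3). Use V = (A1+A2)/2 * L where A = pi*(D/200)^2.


Smalian: V = (A1 + A2)/2 * L,  A = pi*(D/200)^2
A1 = pi*(42.9/200)^2 = 0.144545 m^2
A2 = pi*(29.4/200)^2 = 0.067887 m^2
V = (0.144545+0.067887)/2*6.4 = 0.6798 m^3

0.6798


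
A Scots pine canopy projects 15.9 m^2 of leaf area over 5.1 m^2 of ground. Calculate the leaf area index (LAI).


Formula: LAI = total leaf area / ground area  (dimensionless)
LAI = 15.9 m^2 / 5.1 m^2
LAI = 3.12

3.12


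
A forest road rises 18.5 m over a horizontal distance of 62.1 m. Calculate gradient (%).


Formula: Gradient = rise / run * 100
Gradient = 18.5 / 62.1 * 100 = 29.8%

29.8


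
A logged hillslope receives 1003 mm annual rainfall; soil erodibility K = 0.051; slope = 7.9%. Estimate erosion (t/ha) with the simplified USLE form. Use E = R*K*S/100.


Formula: E = R * K * S / 100  (simplified USLE)
R * K = 1003 * 0.051 = 51.153
E = 51.153 * 7.9 / 100 = 4.04 t/ha

4.04


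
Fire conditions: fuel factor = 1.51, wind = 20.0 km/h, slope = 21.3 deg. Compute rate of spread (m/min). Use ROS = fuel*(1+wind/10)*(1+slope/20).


Formula: ROS = fuel * (1 + wind/10) * (1 + slope/20)
Wind factor = 1 + 20.0/10 = 3.0
Slope factor = 1 + 21.3/20 = 2.065
ROS = 1.51 * 3.0 * 2.065 = 9.35 m/min

9.35


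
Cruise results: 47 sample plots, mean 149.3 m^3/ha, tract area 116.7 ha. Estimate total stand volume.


Formula: Total Volume = Mean Volume per ha * Total Area
Total Volume = 149.3 m^3/ha * 116.7 ha
Total Volume = 17423 m^3

17423


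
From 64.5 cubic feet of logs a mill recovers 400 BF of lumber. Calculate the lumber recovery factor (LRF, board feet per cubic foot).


Formula: LRF = Lumber Output (BF) / Log Input (ft^3)
LRF = 400 BF / 64.5 ft^3
LRF = 6.2 BF/ft^3

6.2


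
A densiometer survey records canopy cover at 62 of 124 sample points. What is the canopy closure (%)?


Formula: Canopy closure = covered points / total points * 100
Closure = 62 / 124 * 100
Closure = 0.5 * 100 = 50.0%

50.0


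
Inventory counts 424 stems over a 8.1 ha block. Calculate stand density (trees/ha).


Formula: Stand Density = N_trees / Area_ha
Density = 424 trees / 8.1 ha
Density = 52 trees/ha

52
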